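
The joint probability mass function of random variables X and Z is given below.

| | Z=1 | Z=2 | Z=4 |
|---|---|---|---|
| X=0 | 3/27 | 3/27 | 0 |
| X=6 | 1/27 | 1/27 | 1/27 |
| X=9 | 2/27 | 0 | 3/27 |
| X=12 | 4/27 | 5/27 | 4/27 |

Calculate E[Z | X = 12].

30/13

P(X = 12) = 13/27.
Summing Z·P(X=x,Z=y) over the conditioning event gives 10/9.
E[Z | X = 12] = (10/9) / (13/27) = 30/13.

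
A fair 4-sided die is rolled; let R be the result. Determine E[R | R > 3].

Given R > 3, R is equally likely to be any of {4}.
E[R | R > 3] = (4) / 1 = 4.

4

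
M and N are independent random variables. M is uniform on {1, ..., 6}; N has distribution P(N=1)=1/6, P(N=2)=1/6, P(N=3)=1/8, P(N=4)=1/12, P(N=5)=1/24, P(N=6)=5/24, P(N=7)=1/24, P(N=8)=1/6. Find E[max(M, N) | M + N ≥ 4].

P(M + N ≥ 4) = 11/12.
Summing max(M,N)·P(x,y) over outcomes with M + N ≥ 4 gives 241/48.
E[max(M, N) | M + N ≥ 4] = (241/48) / (11/12) = 241/44.

241/44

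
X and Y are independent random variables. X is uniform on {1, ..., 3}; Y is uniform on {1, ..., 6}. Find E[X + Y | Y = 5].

7

Outcomes with Y = 5: (1,5), (2,5), (3,5), each with probability 1/18.
E[X + Y | Y = 5] = (6 + 7 + 8) / 3 = 7.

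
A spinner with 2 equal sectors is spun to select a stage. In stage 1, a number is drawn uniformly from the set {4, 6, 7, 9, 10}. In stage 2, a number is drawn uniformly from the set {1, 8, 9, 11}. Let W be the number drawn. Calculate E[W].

289/40

E[W | stage 1] = (4+6+7+9+10)/5 = 36/5.
E[W | stage 2] = (1+8+9+11)/4 = 29/4.
E[W] = (1/2)·(36/5) + (1/2)·(29/4) = 289/40.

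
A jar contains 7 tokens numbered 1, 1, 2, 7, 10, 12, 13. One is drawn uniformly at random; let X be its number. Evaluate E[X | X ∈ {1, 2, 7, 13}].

24/5

P(X ∈ {1, 2, 7, 13}) = 5/7.
Σ over the event: 1·2/7 + 2·1/7 + 7·1/7 + 13·1/7 = 24/7.
E[X | X ∈ {1, 2, 7, 13}] = (24/7) / (5/7) = 24/5.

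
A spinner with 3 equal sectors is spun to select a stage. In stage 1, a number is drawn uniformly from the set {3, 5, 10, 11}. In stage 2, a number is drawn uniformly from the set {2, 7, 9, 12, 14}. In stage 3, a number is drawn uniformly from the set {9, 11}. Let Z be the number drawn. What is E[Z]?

521/60

E[Z | stage 1] = (3+5+10+11)/4 = 29/4.
E[Z | stage 2] = (2+7+9+12+14)/5 = 44/5.
E[Z | stage 3] = (9+11)/2 = 10.
E[Z] = (1/3)·(29/4) + (1/3)·(44/5) + (1/3)·(10) = 521/60.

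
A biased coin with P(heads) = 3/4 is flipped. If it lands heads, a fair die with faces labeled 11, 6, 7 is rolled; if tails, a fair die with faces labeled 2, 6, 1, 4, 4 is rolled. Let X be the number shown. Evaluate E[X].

E[X | heads] = (11+6+7)/3 = 8.
E[X | tails] = (2+6+1+4+4)/5 = 17/5.
E[X] = (3/4)·(8) + (1/4)·(17/5) = 137/20.

137/20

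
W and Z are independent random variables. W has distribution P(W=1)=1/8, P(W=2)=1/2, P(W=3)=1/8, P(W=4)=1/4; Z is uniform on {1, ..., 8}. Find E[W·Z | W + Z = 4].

P(W + Z = 4) = 3/32.
Summing WZ·P(x,y) over outcomes with W + Z = 4 gives 11/32.
E[W·Z | W + Z = 4] = (11/32) / (3/32) = 11/3.

11/3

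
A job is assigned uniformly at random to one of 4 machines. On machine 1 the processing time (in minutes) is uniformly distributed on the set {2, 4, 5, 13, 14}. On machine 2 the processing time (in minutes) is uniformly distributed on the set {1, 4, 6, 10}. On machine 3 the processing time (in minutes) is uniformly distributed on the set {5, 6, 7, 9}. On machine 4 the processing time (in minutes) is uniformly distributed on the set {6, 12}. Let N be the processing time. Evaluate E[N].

E[N | machine 1] = (2+4+5+13+14)/5 = 38/5.
E[N | machine 2] = (1+4+6+10)/4 = 21/4.
E[N | machine 3] = (5+6+7+9)/4 = 27/4.
E[N | machine 4] = (6+12)/2 = 9.
E[N] = (1/4)·(38/5) + (1/4)·(21/4) + (1/4)·(27/4) + (1/4)·(9) = 143/20.

143/20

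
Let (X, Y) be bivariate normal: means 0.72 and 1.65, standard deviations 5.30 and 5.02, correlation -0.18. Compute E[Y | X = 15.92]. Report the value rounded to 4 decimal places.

-0.9415

The regression of Y on X has slope ρ·σ_Y/σ_X and passes through (μ_X, μ_Y).
E[Y | X=15.92] = 1.65 + (-0.18)·(5.02/5.30)·(15.92 − (0.72)) = 1.65 + (-0.170491)·(15.2) = -0.9415.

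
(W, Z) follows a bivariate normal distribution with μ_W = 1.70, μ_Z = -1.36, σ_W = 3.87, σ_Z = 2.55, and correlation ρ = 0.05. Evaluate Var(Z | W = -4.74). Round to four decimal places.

6.4862

The conditional variance in a bivariate normal is σ_Z²(1 − ρ²), independent of x.
Var(Z | W=-4.74) = (2.55)²·(1 − (0.05)²) = 6.5025·0.9975 = 6.4862.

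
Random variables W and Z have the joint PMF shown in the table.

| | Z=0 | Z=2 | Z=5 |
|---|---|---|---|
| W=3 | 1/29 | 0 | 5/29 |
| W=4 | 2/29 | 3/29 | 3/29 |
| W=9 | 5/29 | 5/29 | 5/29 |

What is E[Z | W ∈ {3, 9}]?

20/7

P(W ∈ {3, 9}) = 21/29.
Σ Z·P over the event = 0·(1/29) + 5·(5/29) + 0·(5/29) + 2·(5/29) + 5·(5/29) = 60/29.
E[Z | W ∈ {3, 9}] = (60/29) / (21/29) = 20/7.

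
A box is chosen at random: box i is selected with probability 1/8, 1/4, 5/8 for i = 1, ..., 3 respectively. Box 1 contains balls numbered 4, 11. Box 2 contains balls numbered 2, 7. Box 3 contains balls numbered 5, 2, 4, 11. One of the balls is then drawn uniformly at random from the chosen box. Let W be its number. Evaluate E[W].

E[W | box 1] = (4+11)/2 = 15/2.
E[W | box 2] = (2+7)/2 = 9/2.
E[W | box 3] = (5+2+4+11)/4 = 11/2.
E[W] = (1/8)·(15/2) + (1/4)·(9/2) + (5/8)·(11/2) = 11/2.

11/2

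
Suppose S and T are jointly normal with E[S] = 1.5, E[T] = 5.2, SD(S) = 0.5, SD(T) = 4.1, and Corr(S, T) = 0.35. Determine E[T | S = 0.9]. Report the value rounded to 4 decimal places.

E[T | S=x] = μ_T + ρ(σ_T/σ_S)(x − μ_S) for jointly normal variables.
E[T | S=0.9] = 5.2 + (0.35)·(4.1/0.5)·(0.9 − (1.5)) = 5.2 + (2.87)·(-0.6) = 3.4780.

3.4780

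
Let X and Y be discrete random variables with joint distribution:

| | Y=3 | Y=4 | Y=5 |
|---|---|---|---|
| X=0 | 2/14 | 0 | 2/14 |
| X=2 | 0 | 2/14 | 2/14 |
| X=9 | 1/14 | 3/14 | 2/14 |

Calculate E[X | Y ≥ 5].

11/3

P(Y ≥ 5) = 3/7.
Summing X·P(X=x,Y=y) over the conditioning event gives 11/7.
E[X | Y ≥ 5] = (11/7) / (3/7) = 11/3.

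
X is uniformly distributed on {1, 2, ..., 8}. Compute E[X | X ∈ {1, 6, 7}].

14/3

P(X ∈ {1, 6, 7}) = 3/8.
Σ over the event: 1·1/8 + 6·1/8 + 7·1/8 = 7/4.
E[X | X ∈ {1, 6, 7}] = (7/4) / (3/8) = 14/3.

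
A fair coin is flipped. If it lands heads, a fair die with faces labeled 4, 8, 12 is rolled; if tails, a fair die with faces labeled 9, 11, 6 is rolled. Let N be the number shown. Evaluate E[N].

E[N | heads] = (4+8+12)/3 = 8.
E[N | tails] = (9+11+6)/3 = 26/3.
E[N] = (1/2)·(8) + (1/2)·(26/3) = 25/3.

25/3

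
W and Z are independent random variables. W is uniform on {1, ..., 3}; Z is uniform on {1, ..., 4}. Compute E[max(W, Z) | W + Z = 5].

10/3

Outcomes with W + Z = 5: (1,4), (2,3), (3,2), each with probability 1/12.
E[max(W, Z) | W + Z = 5] = (4 + 3 + 3) / 3 = 10/3.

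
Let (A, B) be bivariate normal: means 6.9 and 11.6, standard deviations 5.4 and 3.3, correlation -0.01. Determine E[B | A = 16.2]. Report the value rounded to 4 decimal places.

11.5432

The regression of B on A has slope ρ·σ_B/σ_A and passes through (μ_A, μ_B).
E[B | A=16.2] = 11.6 + (-0.01)·(3.3/5.4)·(16.2 − (6.9)) = 11.6 + (-0.0061111)·(9.3) = 11.5432.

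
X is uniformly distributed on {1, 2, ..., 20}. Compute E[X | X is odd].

10

Given X is odd, X is equally likely to be any of {1, 3, 5, 7, 9, 11, 13, 15, 17, 19}.
E[X | X is odd] = (1 + 3 + 5 + 7 + 9 + 11 + 13 + 15 + 17 + 19) / 10 = 10.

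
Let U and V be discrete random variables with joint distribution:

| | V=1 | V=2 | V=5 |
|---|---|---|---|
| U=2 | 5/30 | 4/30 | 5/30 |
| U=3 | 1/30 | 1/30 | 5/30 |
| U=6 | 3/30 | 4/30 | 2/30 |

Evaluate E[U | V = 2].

P(V = 2) = 3/10.
Σ U·P over the event = 2·(4/30) + 3·(1/30) + 6·(4/30) = 7/6.
E[U | V = 2] = (7/6) / (3/10) = 35/9.

35/9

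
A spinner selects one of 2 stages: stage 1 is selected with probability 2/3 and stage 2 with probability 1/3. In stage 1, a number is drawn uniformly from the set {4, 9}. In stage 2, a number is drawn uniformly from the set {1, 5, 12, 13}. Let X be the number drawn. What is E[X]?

83/12

E[X | stage 1] = (4+9)/2 = 13/2.
E[X | stage 2] = (1+5+12+13)/4 = 31/4.
E[X] = (2/3)·(13/2) + (1/3)·(31/4) = 83/12.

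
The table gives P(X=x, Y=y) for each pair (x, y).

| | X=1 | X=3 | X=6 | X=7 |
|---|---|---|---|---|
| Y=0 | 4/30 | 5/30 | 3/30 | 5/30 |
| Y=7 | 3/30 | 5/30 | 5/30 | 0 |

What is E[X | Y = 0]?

72/17

P(Y = 0) = 17/30.
Σ X·P over the event = 1·(4/30) + 3·(5/30) + 6·(3/30) + 7·(5/30) = 12/5.
E[X | Y = 0] = (12/5) / (17/30) = 72/17.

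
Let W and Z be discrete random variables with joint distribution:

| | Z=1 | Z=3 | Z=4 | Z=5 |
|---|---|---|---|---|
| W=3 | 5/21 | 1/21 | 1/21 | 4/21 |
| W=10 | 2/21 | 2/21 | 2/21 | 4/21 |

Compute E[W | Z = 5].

P(Z = 5) = 8/21.
Summing W·P(W=x,Z=y) over the conditioning event gives 52/21.
E[W | Z = 5] = (52/21) / (8/21) = 13/2.

13/2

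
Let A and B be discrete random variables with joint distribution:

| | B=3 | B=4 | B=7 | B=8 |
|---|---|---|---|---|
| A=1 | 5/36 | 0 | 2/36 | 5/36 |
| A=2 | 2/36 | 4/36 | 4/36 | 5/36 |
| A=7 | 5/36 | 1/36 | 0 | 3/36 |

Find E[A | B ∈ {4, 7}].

25/11

P(B ∈ {4, 7}) = 11/36.
Summing A·P(A=x,B=y) over the conditioning event gives 25/36.
E[A | B ∈ {4, 7}] = (25/36) / (11/36) = 25/11.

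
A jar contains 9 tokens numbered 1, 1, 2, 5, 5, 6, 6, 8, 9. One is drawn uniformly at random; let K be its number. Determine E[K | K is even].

P(K is even) = 4/9.
Σ over the event: 2·1/9 + 6·2/9 + 8·1/9 = 22/9.
E[K | K is even] = (22/9) / (4/9) = 11/2.

11/2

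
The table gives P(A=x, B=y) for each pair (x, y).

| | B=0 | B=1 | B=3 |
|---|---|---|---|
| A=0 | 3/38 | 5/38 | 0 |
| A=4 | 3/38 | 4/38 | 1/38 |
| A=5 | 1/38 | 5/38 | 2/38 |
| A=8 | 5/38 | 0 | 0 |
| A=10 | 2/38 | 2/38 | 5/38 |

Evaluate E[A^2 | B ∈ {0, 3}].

P(B ∈ {0, 3}) = 11/19.
Summing A^2·P(A=x,B=y) over the conditioning event gives 61/2.
E[A^2 | B ∈ {0, 3}] = (61/2) / (11/19) = 1159/22.

1159/22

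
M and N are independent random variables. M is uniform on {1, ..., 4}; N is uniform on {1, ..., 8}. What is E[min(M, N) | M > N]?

5/3

Outcomes with M > N: (2,1), (3,1), (3,2), (4,1), (4,2), (4,3), each with probability 1/32.
E[min(M, N) | M > N] = (1 + 1 + 2 + 1 + 2 + 3) / 6 = 5/3.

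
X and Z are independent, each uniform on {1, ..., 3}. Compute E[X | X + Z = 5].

P(X + Z = 5) = 2/9.
Summing X·P(x,y) over outcomes with X + Z = 5 gives 5/9.
E[X | X + Z = 5] = (5/9) / (2/9) = 5/2.

5/2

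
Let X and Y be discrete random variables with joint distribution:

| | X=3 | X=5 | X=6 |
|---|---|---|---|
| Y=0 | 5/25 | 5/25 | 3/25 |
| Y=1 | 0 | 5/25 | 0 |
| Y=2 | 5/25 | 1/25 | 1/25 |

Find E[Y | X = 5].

7/11

P(X = 5) = 11/25.
Σ Y·P over the event = 0·(5/25) + 1·(5/25) + 2·(1/25) = 7/25.
E[Y | X = 5] = (7/25) / (11/25) = 7/11.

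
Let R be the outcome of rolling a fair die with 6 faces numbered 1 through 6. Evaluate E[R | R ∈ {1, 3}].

P(R ∈ {1, 3}) = 1/3.
Σ over the event: 1·1/6 + 3·1/6 = 2/3.
E[R | R ∈ {1, 3}] = (2/3) / (1/3) = 2.

2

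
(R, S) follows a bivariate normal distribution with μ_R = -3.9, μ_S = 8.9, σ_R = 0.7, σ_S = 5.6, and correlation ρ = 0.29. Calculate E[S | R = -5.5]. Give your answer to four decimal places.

5.1880

E[S | R=x] = μ_S + ρ(σ_S/σ_R)(x − μ_R) for jointly normal variables.
E[S | R=-5.5] = 8.9 + (0.29)·(5.6/0.7)·(-5.5 − (-3.9)) = 8.9 + (2.32)·(-1.6) = 5.1880.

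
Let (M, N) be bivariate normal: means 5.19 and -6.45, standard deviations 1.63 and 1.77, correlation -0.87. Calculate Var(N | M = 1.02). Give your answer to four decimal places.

For a bivariate normal, Var(N | M=x) = σ_N²(1 − ρ²).
Var(N | M=1.02) = (1.77)²·(1 − (-0.87)²) = 3.1329·0.2431 = 0.7616.

0.7616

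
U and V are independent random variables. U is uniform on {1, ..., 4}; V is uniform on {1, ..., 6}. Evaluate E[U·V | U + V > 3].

P(U + V > 3) = 7/8.
Summing UV·P(x,y) over outcomes with U + V > 3 gives 205/24.
E[U·V | U + V > 3] = (205/24) / (7/8) = 205/21.

205/21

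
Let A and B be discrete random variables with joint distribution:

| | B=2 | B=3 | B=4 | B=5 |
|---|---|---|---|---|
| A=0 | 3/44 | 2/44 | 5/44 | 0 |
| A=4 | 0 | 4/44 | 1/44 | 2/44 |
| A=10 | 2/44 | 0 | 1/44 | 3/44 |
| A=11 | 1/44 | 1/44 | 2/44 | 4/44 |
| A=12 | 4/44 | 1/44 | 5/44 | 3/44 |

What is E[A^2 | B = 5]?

104

P(B = 5) = 3/11.
Σ A^2·P over the event = 16·(2/44) + 100·(3/44) + 121·(4/44) + 144·(3/44) = 312/11.
E[A^2 | B = 5] = (312/11) / (3/11) = 104.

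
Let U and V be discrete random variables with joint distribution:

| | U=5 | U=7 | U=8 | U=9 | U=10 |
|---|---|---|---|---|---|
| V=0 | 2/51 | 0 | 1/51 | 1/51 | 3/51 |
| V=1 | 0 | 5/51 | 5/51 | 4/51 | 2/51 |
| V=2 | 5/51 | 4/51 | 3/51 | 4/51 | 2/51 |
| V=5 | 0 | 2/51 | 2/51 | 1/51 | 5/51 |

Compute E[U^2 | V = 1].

P(V = 1) = 16/51.
Σ U^2·P over the event = 49·(5/51) + 64·(5/51) + 81·(4/51) + 100·(2/51) = 363/17.
E[U^2 | V = 1] = (363/17) / (16/51) = 1089/16.

1089/16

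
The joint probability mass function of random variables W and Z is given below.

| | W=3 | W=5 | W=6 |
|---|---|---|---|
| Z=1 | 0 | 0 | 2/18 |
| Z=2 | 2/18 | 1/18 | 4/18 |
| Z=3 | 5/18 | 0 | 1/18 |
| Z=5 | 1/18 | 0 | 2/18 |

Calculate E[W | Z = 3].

P(Z = 3) = 1/3.
Summing W·P(W=x,Z=y) over the conditioning event gives 7/6.
E[W | Z = 3] = (7/6) / (1/3) = 7/2.

7/2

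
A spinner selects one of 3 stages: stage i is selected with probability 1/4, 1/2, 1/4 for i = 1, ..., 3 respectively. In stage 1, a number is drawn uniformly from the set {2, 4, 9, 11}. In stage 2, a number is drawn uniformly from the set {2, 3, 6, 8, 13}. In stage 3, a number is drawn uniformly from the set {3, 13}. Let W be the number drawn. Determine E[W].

273/40

E[W | stage 1] = (2+4+9+11)/4 = 13/2.
E[W | stage 2] = (2+3+6+8+13)/5 = 32/5.
E[W | stage 3] = (3+13)/2 = 8.
By the law of total expectation,
E[W] = (1/4)·(13/2) + (1/2)·(32/5) + (1/4)·(8) = 273/40.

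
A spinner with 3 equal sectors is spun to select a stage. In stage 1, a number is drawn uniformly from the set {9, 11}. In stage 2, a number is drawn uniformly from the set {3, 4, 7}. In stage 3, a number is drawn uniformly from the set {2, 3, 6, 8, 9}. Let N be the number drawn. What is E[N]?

E[N | stage 1] = (9+11)/2 = 10.
E[N | stage 2] = (3+4+7)/3 = 14/3.
E[N | stage 3] = (2+3+6+8+9)/5 = 28/5.
By the law of total expectation,
E[N] = (1/3)·(10) + (1/3)·(14/3) + (1/3)·(28/5) = 304/45.

304/45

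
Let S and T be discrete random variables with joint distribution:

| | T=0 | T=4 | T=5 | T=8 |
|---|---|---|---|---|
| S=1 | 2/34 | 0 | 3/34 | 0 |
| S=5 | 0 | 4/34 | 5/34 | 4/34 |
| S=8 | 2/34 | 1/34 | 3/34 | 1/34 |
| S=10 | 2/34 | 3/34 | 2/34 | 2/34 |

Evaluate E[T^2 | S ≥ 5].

826/29

P(S ≥ 5) = 29/34.
Summing T^2·P(S=x,T=y) over the conditioning event gives 413/17.
E[T^2 | S ≥ 5] = (413/17) / (29/34) = 826/29.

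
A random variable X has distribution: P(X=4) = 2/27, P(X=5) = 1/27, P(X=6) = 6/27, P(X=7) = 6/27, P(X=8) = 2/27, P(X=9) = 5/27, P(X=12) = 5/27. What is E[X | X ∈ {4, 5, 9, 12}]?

118/13

P(X ∈ {4, 5, 9, 12}) = 13/27.
Σ over the event: 4·2/27 + 5·1/27 + 9·5/27 + 12·5/27 = 118/27.
E[X | X ∈ {4, 5, 9, 12}] = (118/27) / (13/27) = 118/13.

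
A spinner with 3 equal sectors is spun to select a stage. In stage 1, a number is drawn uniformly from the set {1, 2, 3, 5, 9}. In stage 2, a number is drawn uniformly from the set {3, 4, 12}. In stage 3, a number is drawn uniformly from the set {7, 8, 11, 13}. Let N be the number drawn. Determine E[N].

E[N | stage 1] = (1+2+3+5+9)/5 = 4.
E[N | stage 2] = (3+4+12)/3 = 19/3.
E[N | stage 3] = (7+8+11+13)/4 = 39/4.
By the law of total expectation,
E[N] = (1/3)·(4) + (1/3)·(19/3) + (1/3)·(39/4) = 241/36.

241/36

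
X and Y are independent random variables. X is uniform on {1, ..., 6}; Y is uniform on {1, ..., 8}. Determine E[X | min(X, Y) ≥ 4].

P(min(X, Y) ≥ 4) = 5/16.
Summing X·P(x,y) over outcomes with min(X, Y) ≥ 4 gives 25/16.
E[X | min(X, Y) ≥ 4] = (25/16) / (5/16) = 5.

5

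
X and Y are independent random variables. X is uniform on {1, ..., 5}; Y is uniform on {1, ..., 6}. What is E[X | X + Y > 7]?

4

Outcomes with X + Y > 7: (2,6), (3,5), (3,6), (4,4), (4,5), (4,6), (5,3), (5,4), (5,5), (5,6), each with probability 1/30.
E[X | X + Y > 7] = (2 + 3 + 3 + 4 + 4 + 4 + 5 + 5 + 5 + 5) / 10 = 4.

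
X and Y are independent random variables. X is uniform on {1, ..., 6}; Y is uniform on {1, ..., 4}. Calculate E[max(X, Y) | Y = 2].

Outcomes with Y = 2: (1,2), (2,2), (3,2), (4,2), (5,2), (6,2), each with probability 1/24.
E[max(X, Y) | Y = 2] = (2 + 2 + 3 + 4 + 5 + 6) / 6 = 11/3.

11/3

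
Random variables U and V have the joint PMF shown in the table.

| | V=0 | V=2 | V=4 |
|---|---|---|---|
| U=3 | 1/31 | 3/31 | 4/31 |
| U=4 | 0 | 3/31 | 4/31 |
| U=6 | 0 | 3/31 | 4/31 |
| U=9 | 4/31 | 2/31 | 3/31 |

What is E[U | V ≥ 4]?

P(V ≥ 4) = 15/31.
Σ U·P over the event = 3·(4/31) + 4·(4/31) + 6·(4/31) + 9·(3/31) = 79/31.
E[U | V ≥ 4] = (79/31) / (15/31) = 79/15.

79/15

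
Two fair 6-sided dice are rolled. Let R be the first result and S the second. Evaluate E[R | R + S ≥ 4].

P(R + S ≥ 4) = 11/12.
Summing R·P(x,y) over outcomes with R + S ≥ 4 gives 61/18.
E[R | R + S ≥ 4] = (61/18) / (11/12) = 122/33.

122/33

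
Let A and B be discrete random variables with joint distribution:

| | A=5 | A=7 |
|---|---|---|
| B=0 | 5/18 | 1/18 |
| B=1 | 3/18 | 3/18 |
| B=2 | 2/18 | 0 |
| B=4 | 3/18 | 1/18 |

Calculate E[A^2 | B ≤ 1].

P(B ≤ 1) = 2/3.
Σ A^2·P over the event = 25·(5/18) + 25·(3/18) + 49·(1/18) + 49·(3/18) = 22.
E[A^2 | B ≤ 1] = (22) / (2/3) = 33.

33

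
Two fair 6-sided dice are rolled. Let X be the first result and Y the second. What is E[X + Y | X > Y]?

7

P(X > Y) = 5/12.
Summing (X+Y)·P(x,y) over outcomes with X > Y gives 35/12.
E[X + Y | X > Y] = (35/12) / (5/12) = 7.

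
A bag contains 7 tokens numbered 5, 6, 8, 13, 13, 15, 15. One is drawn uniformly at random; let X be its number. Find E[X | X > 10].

14

P(X > 10) = 4/7.
Σ over the event: 13·2/7 + 15·2/7 = 8.
E[X | X > 10] = (8) / (4/7) = 14.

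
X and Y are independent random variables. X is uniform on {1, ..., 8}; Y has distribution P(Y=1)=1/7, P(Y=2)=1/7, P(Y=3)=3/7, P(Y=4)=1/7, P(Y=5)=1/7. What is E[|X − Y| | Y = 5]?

P(Y = 5) = 1/7.
Summing |X−Y|·P(x,y) over outcomes with Y = 5 gives 2/7.
E[|X − Y| | Y = 5] = (2/7) / (1/7) = 2.

2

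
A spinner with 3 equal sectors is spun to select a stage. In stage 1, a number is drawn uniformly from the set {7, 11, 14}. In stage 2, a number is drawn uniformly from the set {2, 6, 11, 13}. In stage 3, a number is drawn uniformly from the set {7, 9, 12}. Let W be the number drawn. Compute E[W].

E[W | stage 1] = (7+11+14)/3 = 32/3.
E[W | stage 2] = (2+6+11+13)/4 = 8.
E[W | stage 3] = (7+9+12)/3 = 28/3.
By the law of total expectation,
E[W] = (1/3)·(32/3) + (1/3)·(8) + (1/3)·(28/3) = 28/3.

28/3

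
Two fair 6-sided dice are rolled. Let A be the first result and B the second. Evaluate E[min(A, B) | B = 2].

11/6

P(B = 2) = 1/6.
Summing min(A,B)·P(x,y) over outcomes with B = 2 gives 11/36.
E[min(A, B) | B = 2] = (11/36) / (1/6) = 11/6.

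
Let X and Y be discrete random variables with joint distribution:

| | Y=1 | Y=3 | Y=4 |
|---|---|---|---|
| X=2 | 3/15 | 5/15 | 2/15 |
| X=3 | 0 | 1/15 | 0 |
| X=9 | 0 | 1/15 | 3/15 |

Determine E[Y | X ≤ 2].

P(X ≤ 2) = 2/3.
Σ Y·P over the event = 1·(3/15) + 3·(5/15) + 4·(2/15) = 26/15.
E[Y | X ≤ 2] = (26/15) / (2/3) = 13/5.

13/5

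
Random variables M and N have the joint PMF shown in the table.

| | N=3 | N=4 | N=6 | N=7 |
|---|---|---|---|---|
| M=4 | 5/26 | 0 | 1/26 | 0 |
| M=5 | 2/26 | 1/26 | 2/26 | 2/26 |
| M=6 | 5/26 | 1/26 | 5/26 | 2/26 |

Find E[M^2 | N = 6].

123/4

P(N = 6) = 4/13.
Σ M^2·P over the event = 16·(1/26) + 25·(2/26) + 36·(5/26) = 123/13.
E[M^2 | N = 6] = (123/13) / (4/13) = 123/4.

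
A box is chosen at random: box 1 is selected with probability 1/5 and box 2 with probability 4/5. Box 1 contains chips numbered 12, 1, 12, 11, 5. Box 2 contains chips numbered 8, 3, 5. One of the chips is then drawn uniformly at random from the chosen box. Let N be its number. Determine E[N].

E[N | box 1] = (12+1+12+11+5)/5 = 41/5.
E[N | box 2] = (8+3+5)/3 = 16/3.
By the law of total expectation,
E[N] = (1/5)·(41/5) + (4/5)·(16/3) = 443/75.

443/75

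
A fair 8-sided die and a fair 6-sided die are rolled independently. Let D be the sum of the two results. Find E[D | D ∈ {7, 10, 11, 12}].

86/9

P(D ∈ {7, 10, 11, 12}) = 3/8.
Σ over the event: 7·1/8 + 10·5/48 + 11·1/12 + 12·1/16 = 43/12.
E[D | D ∈ {7, 10, 11, 12}] = (43/12) / (3/8) = 86/9.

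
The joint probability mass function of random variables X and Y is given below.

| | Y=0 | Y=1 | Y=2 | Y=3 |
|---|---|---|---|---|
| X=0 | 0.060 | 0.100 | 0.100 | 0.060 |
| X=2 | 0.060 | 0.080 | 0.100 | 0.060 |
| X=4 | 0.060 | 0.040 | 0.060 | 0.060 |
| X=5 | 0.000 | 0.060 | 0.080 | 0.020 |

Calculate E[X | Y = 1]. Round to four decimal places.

2.2143

P(Y = 1) = 0.280.
Σ X·P over the event = 0·(0.100) + 2·(0.080) + 4·(0.040) + 5·(0.060) = 0.620.
E[X | Y = 1] = (0.620) / (0.280) = 2.2143.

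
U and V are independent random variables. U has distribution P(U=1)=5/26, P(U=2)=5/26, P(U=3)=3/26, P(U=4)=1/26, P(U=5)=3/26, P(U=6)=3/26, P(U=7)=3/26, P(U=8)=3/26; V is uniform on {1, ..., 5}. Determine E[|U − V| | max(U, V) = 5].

P(max(U, V) = 5) = 29/130.
Summing |U−V|·P(x,y) over outcomes with max(U, V) = 5 gives 36/65.
E[|U − V| | max(U, V) = 5] = (36/65) / (29/130) = 72/29.

72/29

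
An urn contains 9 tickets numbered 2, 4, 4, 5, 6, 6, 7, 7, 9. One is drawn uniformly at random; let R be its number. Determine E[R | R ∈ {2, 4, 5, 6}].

9/2

P(R ∈ {2, 4, 5, 6}) = 2/3.
Σ over the event: 2·1/9 + 4·2/9 + 5·1/9 + 6·2/9 = 3.
E[R | R ∈ {2, 4, 5, 6}] = (3) / (2/3) = 9/2.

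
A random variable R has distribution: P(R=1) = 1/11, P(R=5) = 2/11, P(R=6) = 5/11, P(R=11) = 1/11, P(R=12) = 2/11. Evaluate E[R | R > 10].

P(R > 10) = 3/11.
Σ over the event: 11·1/11 + 12·2/11 = 35/11.
E[R | R > 10] = (35/11) / (3/11) = 35/3.

35/3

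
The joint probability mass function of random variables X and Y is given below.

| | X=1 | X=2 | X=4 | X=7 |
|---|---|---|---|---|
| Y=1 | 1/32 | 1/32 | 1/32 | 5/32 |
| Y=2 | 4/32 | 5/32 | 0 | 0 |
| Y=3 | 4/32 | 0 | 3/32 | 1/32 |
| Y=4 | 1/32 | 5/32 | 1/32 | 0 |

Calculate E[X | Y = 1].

P(Y = 1) = 1/4.
Σ X·P over the event = 1·(1/32) + 2·(1/32) + 4·(1/32) + 7·(5/32) = 21/16.
E[X | Y = 1] = (21/16) / (1/4) = 21/4.

21/4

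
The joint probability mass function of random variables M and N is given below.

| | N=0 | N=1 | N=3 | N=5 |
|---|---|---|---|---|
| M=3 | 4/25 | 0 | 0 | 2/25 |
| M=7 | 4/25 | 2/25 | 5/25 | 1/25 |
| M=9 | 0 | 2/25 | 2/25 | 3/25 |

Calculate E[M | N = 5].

P(N = 5) = 6/25.
Σ M·P over the event = 3·(2/25) + 7·(1/25) + 9·(3/25) = 8/5.
E[M | N = 5] = (8/5) / (6/25) = 20/3.

20/3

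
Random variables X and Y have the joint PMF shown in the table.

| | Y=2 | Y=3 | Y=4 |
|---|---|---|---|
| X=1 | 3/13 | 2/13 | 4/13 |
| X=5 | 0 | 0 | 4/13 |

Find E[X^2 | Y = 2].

1

P(Y = 2) = 3/13.
Σ X^2·P over the event = 1·(3/13) = 3/13.
E[X^2 | Y = 2] = (3/13) / (3/13) = 1.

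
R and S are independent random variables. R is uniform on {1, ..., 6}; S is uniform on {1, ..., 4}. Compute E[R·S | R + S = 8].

P(R + S = 8) = 1/8.
Summing RS·P(x,y) over outcomes with R + S = 8 gives 43/24.
E[R·S | R + S = 8] = (43/24) / (1/8) = 43/3.

43/3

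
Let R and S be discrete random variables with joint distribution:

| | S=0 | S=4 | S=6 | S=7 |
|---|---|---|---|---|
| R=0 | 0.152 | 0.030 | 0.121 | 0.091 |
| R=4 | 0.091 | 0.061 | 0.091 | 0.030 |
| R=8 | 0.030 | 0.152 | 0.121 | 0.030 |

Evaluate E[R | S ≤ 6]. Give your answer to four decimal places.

P(S ≤ 6) = 0.849.
Summing R·P(R=x,S=y) over the conditioning event gives 3.396.
E[R | S ≤ 6] = (3.396) / (0.849) = 4.0000.

4.0000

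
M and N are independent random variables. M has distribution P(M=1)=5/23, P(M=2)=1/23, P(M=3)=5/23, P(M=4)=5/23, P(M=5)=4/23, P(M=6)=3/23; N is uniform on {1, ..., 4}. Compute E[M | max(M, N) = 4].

P(max(M, N) = 4) = 31/92.
Summing M·P(x,y) over outcomes with max(M, N) = 4 gives 51/46.
E[M | max(M, N) = 4] = (51/46) / (31/92) = 102/31.

102/31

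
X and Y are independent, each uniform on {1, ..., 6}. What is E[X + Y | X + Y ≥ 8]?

P(X + Y ≥ 8) = 5/12.
Summing (X+Y)·P(x,y) over outcomes with X + Y ≥ 8 gives 35/9.
E[X + Y | X + Y ≥ 8] = (35/9) / (5/12) = 28/3.

28/3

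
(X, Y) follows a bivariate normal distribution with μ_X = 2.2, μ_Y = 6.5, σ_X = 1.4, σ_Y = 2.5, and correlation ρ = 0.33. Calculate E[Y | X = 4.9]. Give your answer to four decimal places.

8.0911

For a bivariate normal, E[Y | X=x] = μ_Y + ρ·(σ_Y/σ_X)·(x − μ_X).
E[Y | X=4.9] = 6.5 + (0.33)·(2.5/1.4)·(4.9 − (2.2)) = 6.5 + (0.58929)·(2.7) = 8.0911.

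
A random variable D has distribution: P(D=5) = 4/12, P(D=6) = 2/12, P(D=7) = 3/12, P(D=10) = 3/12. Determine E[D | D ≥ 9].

P(D ≥ 9) = 1/4.
Σ over the event: 10·1/4 = 5/2.
E[D | D ≥ 9] = (5/2) / (1/4) = 10.

10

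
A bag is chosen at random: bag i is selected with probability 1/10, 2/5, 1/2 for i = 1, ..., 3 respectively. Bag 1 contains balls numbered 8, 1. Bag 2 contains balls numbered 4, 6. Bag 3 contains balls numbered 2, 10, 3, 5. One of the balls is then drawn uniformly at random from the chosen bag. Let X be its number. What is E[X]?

99/20

E[X | bag 1] = (8+1)/2 = 9/2.
E[X | bag 2] = (4+6)/2 = 5.
E[X | bag 3] = (2+10+3+5)/4 = 5.
By the law of total expectation,
E[X] = (1/10)·(9/2) + (2/5)·(5) + (1/2)·(5) = 99/20.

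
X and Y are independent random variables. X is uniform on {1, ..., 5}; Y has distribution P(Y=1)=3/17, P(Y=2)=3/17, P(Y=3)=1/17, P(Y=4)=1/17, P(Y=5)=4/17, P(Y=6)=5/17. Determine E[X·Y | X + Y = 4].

24/7

P(X + Y = 4) = 7/85.
Summing XY·P(x,y) over outcomes with X + Y = 4 gives 24/85.
E[X·Y | X + Y = 4] = (24/85) / (7/85) = 24/7.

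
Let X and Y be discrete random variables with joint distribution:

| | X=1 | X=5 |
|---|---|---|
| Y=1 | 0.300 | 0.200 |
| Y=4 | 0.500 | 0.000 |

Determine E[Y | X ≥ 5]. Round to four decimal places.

1.0000

P(X ≥ 5) = 0.200.
Σ Y·P over the event = 1·(0.200) = 0.200.
E[Y | X ≥ 5] = (0.200) / (0.200) = 1.0000.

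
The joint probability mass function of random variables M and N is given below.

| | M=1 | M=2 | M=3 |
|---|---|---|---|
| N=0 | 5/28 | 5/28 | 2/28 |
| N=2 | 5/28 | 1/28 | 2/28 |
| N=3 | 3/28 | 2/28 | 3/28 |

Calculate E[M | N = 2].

13/8

P(N = 2) = 2/7.
Σ M·P over the event = 1·(5/28) + 2·(1/28) + 3·(2/28) = 13/28.
E[M | N = 2] = (13/28) / (2/7) = 13/8.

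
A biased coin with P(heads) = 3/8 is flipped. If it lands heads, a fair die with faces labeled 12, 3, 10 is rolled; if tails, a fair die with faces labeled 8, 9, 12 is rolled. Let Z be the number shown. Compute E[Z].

55/6

E[Z | heads] = (12+3+10)/3 = 25/3.
E[Z | tails] = (8+9+12)/3 = 29/3.
E[Z] = (3/8)·(25/3) + (5/8)·(29/3) = 55/6.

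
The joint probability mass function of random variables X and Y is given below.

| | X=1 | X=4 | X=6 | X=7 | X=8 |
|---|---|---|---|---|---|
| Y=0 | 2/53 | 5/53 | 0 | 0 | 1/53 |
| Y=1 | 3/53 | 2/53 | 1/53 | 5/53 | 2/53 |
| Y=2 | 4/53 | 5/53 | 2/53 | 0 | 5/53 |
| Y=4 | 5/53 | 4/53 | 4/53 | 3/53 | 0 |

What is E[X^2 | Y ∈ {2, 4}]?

209/8

P(Y ∈ {2, 4}) = 32/53.
Summing X^2·P(X=x,Y=y) over the conditioning event gives 836/53.
E[X^2 | Y ∈ {2, 4}] = (836/53) / (32/53) = 209/8.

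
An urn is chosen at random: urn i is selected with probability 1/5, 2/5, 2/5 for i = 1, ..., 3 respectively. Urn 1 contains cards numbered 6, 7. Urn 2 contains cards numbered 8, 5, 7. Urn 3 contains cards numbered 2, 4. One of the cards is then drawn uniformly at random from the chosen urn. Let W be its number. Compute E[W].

31/6

E[W | urn 1] = (6+7)/2 = 13/2.
E[W | urn 2] = (8+5+7)/3 = 20/3.
E[W | urn 3] = (2+4)/2 = 3.
E[W] = (1/5)·(13/2) + (2/5)·(20/3) + (2/5)·(3) = 31/6.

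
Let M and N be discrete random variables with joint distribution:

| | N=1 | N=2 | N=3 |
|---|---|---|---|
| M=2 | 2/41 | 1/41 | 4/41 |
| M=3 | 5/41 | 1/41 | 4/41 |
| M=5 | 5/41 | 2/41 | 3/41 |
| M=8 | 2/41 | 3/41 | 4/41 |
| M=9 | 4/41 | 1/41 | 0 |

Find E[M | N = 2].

6

P(N = 2) = 8/41.
Σ M·P over the event = 2·(1/41) + 3·(1/41) + 5·(2/41) + 8·(3/41) + 9·(1/41) = 48/41.
E[M | N = 2] = (48/41) / (8/41) = 6.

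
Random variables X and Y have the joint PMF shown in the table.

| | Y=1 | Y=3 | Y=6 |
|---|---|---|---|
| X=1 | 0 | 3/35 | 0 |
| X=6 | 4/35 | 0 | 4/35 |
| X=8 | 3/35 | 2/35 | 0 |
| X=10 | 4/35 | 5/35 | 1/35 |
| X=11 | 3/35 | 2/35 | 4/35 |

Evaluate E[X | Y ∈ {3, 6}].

169/21

P(Y ∈ {3, 6}) = 3/5.
Summing X·P(X=x,Y=y) over the conditioning event gives 169/35.
E[X | Y ∈ {3, 6}] = (169/35) / (3/5) = 169/21.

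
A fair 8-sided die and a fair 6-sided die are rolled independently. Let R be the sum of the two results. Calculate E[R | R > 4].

P(R > 4) = 7/8.
E[R | R > 4] = (91/12) / (7/8) = 26/3.

26/3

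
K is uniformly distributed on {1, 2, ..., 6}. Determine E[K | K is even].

Given K is even, K is equally likely to be any of {2, 4, 6}.
E[K | K is even] = (2 + 4 + 6) / 3 = 4.

4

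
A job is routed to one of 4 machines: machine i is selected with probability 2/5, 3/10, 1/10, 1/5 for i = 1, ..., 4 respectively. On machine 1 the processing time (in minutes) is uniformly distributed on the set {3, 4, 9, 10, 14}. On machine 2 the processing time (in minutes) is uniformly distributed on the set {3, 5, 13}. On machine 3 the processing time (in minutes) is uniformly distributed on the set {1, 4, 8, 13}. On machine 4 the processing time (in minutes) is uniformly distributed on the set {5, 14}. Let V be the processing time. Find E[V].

E[V | machine 1] = (3+4+9+10+14)/5 = 8.
E[V | machine 2] = (3+5+13)/3 = 7.
E[V | machine 3] = (1+4+8+13)/4 = 13/2.
E[V | machine 4] = (5+14)/2 = 19/2.
By the law of total expectation,
E[V] = (2/5)·(8) + (3/10)·(7) + (1/10)·(13/2) + (1/5)·(19/2) = 157/20.

157/20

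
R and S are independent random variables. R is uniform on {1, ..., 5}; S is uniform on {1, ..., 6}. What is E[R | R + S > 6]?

P(R + S > 6) = 1/2.
Summing R·P(x,y) over outcomes with R + S > 6 gives 11/6.
E[R | R + S > 6] = (11/6) / (1/2) = 11/3.

11/3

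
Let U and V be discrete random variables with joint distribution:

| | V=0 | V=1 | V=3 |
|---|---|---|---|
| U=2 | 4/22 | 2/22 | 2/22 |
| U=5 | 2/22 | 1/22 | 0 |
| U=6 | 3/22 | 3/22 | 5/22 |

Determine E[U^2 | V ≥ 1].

329/13

P(V ≥ 1) = 13/22.
Σ U^2·P over the event = 4·(2/22) + 4·(2/22) + 25·(1/22) + 36·(3/22) + 36·(5/22) = 329/22.
E[U^2 | V ≥ 1] = (329/22) / (13/22) = 329/13.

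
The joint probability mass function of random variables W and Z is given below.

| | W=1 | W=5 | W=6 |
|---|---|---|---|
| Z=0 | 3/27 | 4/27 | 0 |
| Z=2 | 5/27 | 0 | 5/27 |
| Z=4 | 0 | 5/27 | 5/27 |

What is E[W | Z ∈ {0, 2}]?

P(Z ∈ {0, 2}) = 17/27.
Σ W·P over the event = 1·(3/27) + 1·(5/27) + 5·(4/27) + 6·(5/27) = 58/27.
E[W | Z ∈ {0, 2}] = (58/27) / (17/27) = 58/17.

58/17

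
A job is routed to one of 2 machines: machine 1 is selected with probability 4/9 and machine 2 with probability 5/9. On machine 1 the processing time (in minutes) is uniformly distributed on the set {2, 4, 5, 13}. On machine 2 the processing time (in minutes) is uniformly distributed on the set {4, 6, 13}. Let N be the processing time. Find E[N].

187/27

E[N | machine 1] = (2+4+5+13)/4 = 6.
E[N | machine 2] = (4+6+13)/3 = 23/3.
E[N] = (4/9)·(6) + (5/9)·(23/3) = 187/27.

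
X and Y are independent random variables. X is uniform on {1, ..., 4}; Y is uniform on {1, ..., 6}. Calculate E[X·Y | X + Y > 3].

205/21

P(X + Y > 3) = 7/8.
Summing XY·P(x,y) over outcomes with X + Y > 3 gives 205/24.
E[X·Y | X + Y > 3] = (205/24) / (7/8) = 205/21.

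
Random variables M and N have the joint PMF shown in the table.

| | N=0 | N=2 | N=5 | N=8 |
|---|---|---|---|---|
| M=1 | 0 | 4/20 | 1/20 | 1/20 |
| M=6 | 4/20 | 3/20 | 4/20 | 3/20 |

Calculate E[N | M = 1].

P(M = 1) = 3/10.
Summing N·P(M=x,N=y) over the conditioning event gives 21/20.
E[N | M = 1] = (21/20) / (3/10) = 7/2.

7/2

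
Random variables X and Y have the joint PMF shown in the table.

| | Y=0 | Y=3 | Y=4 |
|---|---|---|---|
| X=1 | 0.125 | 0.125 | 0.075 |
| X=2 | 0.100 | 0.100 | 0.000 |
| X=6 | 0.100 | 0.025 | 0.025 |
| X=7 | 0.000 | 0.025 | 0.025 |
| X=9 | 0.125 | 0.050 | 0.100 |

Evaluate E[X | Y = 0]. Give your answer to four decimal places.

4.5556

P(Y = 0) = 0.450.
Summing X·P(X=x,Y=y) over the conditioning event gives 2.050.
E[X | Y = 0] = (2.050) / (0.450) = 4.5556.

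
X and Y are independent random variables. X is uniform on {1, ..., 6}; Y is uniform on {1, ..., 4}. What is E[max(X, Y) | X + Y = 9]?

Outcomes with X + Y = 9: (5,4), (6,3), each with probability 1/24.
E[max(X, Y) | X + Y = 9] = (5 + 6) / 2 = 11/2.

11/2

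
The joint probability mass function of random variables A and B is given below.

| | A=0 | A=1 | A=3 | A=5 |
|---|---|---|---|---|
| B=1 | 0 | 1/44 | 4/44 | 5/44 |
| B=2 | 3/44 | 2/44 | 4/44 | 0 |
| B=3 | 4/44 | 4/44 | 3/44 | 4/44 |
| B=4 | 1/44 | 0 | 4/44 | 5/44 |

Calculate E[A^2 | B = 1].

81/5

P(B = 1) = 5/22.
Σ A^2·P over the event = 1·(1/44) + 9·(4/44) + 25·(5/44) = 81/22.
E[A^2 | B = 1] = (81/22) / (5/22) = 81/5.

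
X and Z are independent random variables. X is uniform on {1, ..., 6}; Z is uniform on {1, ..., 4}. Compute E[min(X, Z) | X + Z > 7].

10/3

Outcomes with X + Z > 7: (4,4), (5,3), (5,4), (6,2), (6,3), (6,4), each with probability 1/24.
E[min(X, Z) | X + Z > 7] = (4 + 3 + 4 + 2 + 3 + 4) / 6 = 10/3.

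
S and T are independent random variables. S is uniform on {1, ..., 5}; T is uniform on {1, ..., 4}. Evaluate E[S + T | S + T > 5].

Outcomes with S + T > 5: (2,4), (3,3), (3,4), (4,2), (4,3), (4,4), (5,1), (5,2), (5,3), (5,4), each with probability 1/20.
E[S + T | S + T > 5] = (6 + 6 + 7 + 6 + 7 + 8 + 6 + 7 + 8 + 9) / 10 = 7.

7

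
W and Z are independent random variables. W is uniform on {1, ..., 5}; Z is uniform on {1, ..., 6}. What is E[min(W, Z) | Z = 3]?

12/5

P(Z = 3) = 1/6.
Summing min(W,Z)·P(x,y) over outcomes with Z = 3 gives 2/5.
E[min(W, Z) | Z = 3] = (2/5) / (1/6) = 12/5.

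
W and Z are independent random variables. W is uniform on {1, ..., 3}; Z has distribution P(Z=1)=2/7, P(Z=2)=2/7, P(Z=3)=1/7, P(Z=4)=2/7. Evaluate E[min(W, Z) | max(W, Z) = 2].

P(max(W, Z) = 2) = 2/7.
Summing min(W,Z)·P(x,y) over outcomes with max(W, Z) = 2 gives 8/21.
E[min(W, Z) | max(W, Z) = 2] = (8/21) / (2/7) = 4/3.

4/3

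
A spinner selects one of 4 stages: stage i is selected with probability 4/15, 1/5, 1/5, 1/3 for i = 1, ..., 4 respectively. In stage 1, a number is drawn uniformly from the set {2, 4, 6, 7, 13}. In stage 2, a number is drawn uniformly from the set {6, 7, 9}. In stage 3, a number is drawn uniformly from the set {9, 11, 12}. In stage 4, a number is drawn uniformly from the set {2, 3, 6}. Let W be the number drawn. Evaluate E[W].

1469/225

E[W | stage 1] = (2+4+6+7+13)/5 = 32/5.
E[W | stage 2] = (6+7+9)/3 = 22/3.
E[W | stage 3] = (9+11+12)/3 = 32/3.
E[W | stage 4] = (2+3+6)/3 = 11/3.
E[W] = (4/15)·(32/5) + (1/5)·(22/3) + (1/5)·(32/3) + (1/3)·(11/3) = 1469/225.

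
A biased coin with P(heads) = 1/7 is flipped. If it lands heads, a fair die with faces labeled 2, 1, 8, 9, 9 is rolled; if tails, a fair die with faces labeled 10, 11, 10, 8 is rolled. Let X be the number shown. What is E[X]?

643/70

E[X | heads] = (2+1+8+9+9)/5 = 29/5.
E[X | tails] = (10+11+10+8)/4 = 39/4.
E[X] = (1/7)·(29/5) + (6/7)·(39/4) = 643/70.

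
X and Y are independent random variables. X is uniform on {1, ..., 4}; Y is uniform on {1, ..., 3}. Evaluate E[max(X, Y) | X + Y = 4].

Outcomes with X + Y = 4: (1,3), (2,2), (3,1), each with probability 1/12.
E[max(X, Y) | X + Y = 4] = (3 + 2 + 3) / 3 = 8/3.

8/3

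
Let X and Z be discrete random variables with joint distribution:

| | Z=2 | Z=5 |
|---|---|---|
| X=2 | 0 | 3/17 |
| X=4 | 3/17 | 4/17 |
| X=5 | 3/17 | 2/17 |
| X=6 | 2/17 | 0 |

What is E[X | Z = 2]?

39/8

P(Z = 2) = 8/17.
Σ X·P over the event = 4·(3/17) + 5·(3/17) + 6·(2/17) = 39/17.
E[X | Z = 2] = (39/17) / (8/17) = 39/8.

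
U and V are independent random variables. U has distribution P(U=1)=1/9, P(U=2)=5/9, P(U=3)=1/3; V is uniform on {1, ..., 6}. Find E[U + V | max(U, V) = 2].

38/11

P(max(U, V) = 2) = 11/54.
Summing (U+V)·P(x,y) over outcomes with max(U, V) = 2 gives 19/27.
E[U + V | max(U, V) = 2] = (19/27) / (11/54) = 38/11.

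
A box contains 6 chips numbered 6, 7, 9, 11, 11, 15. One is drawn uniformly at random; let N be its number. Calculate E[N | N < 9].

13/2

P(N < 9) = 1/3.
Σ over the event: 6·1/6 + 7·1/6 = 13/6.
E[N | N < 9] = (13/6) / (1/3) = 13/2.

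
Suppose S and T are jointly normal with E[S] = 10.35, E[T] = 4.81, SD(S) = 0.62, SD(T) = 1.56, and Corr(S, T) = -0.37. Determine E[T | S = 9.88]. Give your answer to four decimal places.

5.2476

For a bivariate normal, E[T | S=x] = μ_T + ρ·(σ_T/σ_S)·(x − μ_S).
E[T | S=9.88] = 4.81 + (-0.37)·(1.56/0.62)·(9.88 − (10.35)) = 4.81 + (-0.93097)·(-0.47) = 5.2476.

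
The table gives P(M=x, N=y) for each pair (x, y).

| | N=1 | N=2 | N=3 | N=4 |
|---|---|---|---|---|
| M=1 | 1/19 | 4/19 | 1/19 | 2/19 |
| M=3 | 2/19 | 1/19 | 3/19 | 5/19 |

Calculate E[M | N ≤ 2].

7/4

P(N ≤ 2) = 8/19.
Σ M·P over the event = 1·(1/19) + 1·(4/19) + 3·(2/19) + 3·(1/19) = 14/19.
E[M | N ≤ 2] = (14/19) / (8/19) = 7/4.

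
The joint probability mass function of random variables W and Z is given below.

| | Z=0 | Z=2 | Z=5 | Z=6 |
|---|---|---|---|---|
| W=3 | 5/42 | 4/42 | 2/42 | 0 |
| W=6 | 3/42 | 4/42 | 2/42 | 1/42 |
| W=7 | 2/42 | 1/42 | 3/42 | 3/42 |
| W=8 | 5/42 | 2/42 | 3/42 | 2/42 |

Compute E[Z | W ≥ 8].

31/12

P(W ≥ 8) = 2/7.
Σ Z·P over the event = 0·(5/42) + 2·(2/42) + 5·(3/42) + 6·(2/42) = 31/42.
E[Z | W ≥ 8] = (31/42) / (2/7) = 31/12.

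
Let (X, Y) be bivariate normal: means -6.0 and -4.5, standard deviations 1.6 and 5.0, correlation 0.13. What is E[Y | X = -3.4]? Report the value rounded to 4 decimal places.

-3.4438

For a bivariate normal, E[Y | X=x] = μ_Y + ρ·(σ_Y/σ_X)·(x − μ_X).
E[Y | X=-3.4] = -4.5 + (0.13)·(5.0/1.6)·(-3.4 − (-6.0)) = -4.5 + (0.40625)·(2.6) = -3.4438.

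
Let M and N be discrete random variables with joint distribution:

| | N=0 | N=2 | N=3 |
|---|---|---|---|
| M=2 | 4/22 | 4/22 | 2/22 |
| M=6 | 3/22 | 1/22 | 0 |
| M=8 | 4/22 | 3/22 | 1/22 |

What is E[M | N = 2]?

P(N = 2) = 4/11.
Σ M·P over the event = 2·(4/22) + 6·(1/22) + 8·(3/22) = 19/11.
E[M | N = 2] = (19/11) / (4/11) = 19/4.

19/4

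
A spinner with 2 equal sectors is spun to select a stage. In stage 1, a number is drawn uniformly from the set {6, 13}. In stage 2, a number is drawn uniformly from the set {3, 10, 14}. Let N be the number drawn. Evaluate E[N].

E[N | stage 1] = (6+13)/2 = 19/2.
E[N | stage 2] = (3+10+14)/3 = 9.
By the law of total expectation,
E[N] = (1/2)·(19/2) + (1/2)·(9) = 37/4.

37/4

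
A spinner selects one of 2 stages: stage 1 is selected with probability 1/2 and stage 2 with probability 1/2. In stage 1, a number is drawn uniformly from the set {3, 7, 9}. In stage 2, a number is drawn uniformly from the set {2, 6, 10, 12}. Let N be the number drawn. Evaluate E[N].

E[N | stage 1] = (3+7+9)/3 = 19/3.
E[N | stage 2] = (2+6+10+12)/4 = 15/2.
By the law of total expectation,
E[N] = (1/2)·(19/3) + (1/2)·(15/2) = 83/12.

83/12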